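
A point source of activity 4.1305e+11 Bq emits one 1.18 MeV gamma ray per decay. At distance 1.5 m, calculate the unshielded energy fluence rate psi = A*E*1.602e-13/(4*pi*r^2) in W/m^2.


psi = A * E * 1.602e-13 / (4*pi*r^2)
psi = 4.1305e+11 * 1.18 * 1.602e-13 / (4*pi*1.5^2)
psi = 0.0027616 W/m^2

0.0027616


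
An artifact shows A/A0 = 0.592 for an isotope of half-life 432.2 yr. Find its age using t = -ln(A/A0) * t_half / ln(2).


lambda = ln(2) / t_half = ln(2) / 432.2 = 0.001603765 /yr
t = -ln(A/A0) / lambda
t = -ln(0.592) / 0.001603765
t = 326.89 yr

326.89


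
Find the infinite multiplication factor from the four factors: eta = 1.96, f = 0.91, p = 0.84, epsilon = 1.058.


k_inf = eta * f * p * epsilon
k_inf = 1.96 * 0.91 * 0.84 * 1.058
k_inf = 1.5851

1.5851


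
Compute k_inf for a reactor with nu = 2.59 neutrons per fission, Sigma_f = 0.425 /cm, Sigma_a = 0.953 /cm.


k_inf = nu * Sigma_f / Sigma_a
k_inf = 2.59 * 0.425 / 0.953
k_inf = 1.1550

1.1550


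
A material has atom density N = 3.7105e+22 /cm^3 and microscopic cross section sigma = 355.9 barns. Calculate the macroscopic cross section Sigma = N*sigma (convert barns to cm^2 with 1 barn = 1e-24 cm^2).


Sigma = N * sigma_barns * 1e-24
Sigma = 3.7105e+22 * 355.9 * 1e-24
Sigma = 13.206 /cm

13.206


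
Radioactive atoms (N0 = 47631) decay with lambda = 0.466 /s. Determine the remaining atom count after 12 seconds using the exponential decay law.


N = N0 * exp(-lambda * t)
N = 47631 * exp(-0.466 * 12)
N = 177.55

177.55


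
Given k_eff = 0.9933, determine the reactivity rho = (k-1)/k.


rho = (k_eff - 1) / k_eff
rho = (0.9933 - 1) / 0.9933
rho = -0.0067452

-0.0067452


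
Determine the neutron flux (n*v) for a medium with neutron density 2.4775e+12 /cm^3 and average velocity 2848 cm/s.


phi = n * v
phi = 2.4775e+12 * 2848
phi = 7.0559e+15 /cm^2/s

7.0559e+15


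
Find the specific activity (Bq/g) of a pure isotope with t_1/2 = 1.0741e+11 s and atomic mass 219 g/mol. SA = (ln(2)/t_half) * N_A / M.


lambda = ln(2) / t_half = ln(2) / 1.0741e+11 = 6.453283e-12 /s
SA = lambda * N_A / M
SA = 6.453283e-12 * 6.022e23 / 219
SA = 1.7745e+10 Bq/g

1.7745e+10


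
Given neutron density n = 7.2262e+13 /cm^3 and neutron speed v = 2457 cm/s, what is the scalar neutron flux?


phi = n * v
phi = 7.2262e+13 * 2457
phi = 1.7755e+17 /cm^2/s

1.7755e+17


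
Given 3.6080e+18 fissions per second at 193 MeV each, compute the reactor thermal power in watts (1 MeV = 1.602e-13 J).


P = fission_rate * E_MeV * 1.602e-13
P = 3.6080e+18 * 193 * 1.602e-13
P = 1.1155e+08 W

1.1155e+08


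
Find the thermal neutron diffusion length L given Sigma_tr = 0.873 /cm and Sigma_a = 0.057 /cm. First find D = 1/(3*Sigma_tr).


D = 1 / (3 * Sigma_tr) = 1 / (3 * 0.873) = 0.3818251 cm
L = sqrt(D / Sigma_a)
L = sqrt(0.3818251 / 0.057)
L = 2.5882 cm

2.5882


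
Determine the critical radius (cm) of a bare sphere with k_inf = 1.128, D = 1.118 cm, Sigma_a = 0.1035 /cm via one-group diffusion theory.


L^2 = D / Sigma_a = 1.118 / 0.1035 = 10.80193 cm^2
B_m^2 = (k_inf - 1) / L^2 = (1.128 - 1) / 10.80193 = 0.01184973 /cm^2
For a bare sphere: B_g = pi/R, so R_c = pi / sqrt(B_m^2)
R_c = pi / sqrt(0.01184973) = 28.860 cm

28.860


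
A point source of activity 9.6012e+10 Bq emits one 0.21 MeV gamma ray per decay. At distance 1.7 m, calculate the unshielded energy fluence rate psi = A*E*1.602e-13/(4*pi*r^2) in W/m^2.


psi = A * E * 1.602e-13 / (4*pi*r^2)
psi = 9.6012e+10 * 0.21 * 1.602e-13 / (4*pi*1.7^2)
psi = 8.8941e-05 W/m^2

8.8941e-05


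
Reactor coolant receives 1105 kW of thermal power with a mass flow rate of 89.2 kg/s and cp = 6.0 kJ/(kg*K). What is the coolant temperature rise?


dT = Q / (m_dot * cp)
dT = 1105 / (89.2 * 6.0)
dT = 2.0646 C

2.0646


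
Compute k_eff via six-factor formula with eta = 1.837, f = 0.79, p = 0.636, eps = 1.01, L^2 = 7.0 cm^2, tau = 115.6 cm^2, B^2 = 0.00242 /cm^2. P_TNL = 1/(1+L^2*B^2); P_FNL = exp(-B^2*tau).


k_inf = eta*f*p*eps = 1.837*0.79*0.636*1.01 = 0.9322121
P_TNL = 1/(1 + L^2*B^2) = 1/(1 + 7.0*0.00242) = 0.9833422
P_FNL = exp(-B^2*tau) = exp(-0.00242*115.6) = 0.7559712
k_eff = k_inf * P_TNL * P_FNL = 0.9322121 * 0.9833422 * 0.7559712
k_eff = 0.69299

0.69299


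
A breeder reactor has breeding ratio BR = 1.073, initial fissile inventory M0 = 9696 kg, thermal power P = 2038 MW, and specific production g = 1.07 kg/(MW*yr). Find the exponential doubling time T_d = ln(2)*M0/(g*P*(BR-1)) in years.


Breeding gain G = BR - 1 = 1.073 - 1 = 0.073
Fissile production rate = g * P * G = 1.07 * 2038 * 0.073 = 159.18818 kg/yr
T_d = ln(2) * M0 / (g * P * G)
T_d = ln(2) * 9696 / 159.18818 = 42.219 yr

42.219


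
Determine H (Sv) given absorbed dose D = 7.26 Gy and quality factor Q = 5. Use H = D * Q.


H = D * Q
H = 7.26 * 5
H = 36.300 Sv

36.300


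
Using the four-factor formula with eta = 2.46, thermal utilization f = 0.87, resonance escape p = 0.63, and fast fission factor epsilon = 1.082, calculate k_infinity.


k_inf = eta * f * p * epsilon
k_inf = 2.46 * 0.87 * 0.63 * 1.082
k_inf = 1.4589

1.4589


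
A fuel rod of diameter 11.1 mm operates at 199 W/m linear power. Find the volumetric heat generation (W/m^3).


r = D / 2 / 1000 = 11.1 / 2 / 1000 = 0.00555 m
q''' = q' / (pi * r^2)
q''' = 199 / (pi * 0.00555^2)
q''' = 2.0564e+06 W/m^3

2.0564e+06


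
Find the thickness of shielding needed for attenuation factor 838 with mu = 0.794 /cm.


x = ln(factor) / mu
x = ln(838) / 0.794
x = 8.4774 cm

8.4774


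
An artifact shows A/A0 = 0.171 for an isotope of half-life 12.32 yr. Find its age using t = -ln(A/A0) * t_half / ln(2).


lambda = ln(2) / t_half = ln(2) / 12.32 = 0.05626195 /yr
t = -ln(A/A0) / lambda
t = -ln(0.171) / 0.05626195
t = 31.391 yr

31.391


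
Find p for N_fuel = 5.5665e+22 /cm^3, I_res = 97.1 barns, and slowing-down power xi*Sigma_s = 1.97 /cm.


p = exp(-N * I * 1e-24 / (xi*Sigma_s))
p = exp(-5.5665e+22 * 97.1 * 1e-24 / 1.97)
p = 0.064332

0.064332


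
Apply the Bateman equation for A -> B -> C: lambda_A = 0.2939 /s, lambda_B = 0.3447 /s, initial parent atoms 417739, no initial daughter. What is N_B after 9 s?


N_B(t) = lambda_A * N_A0 / (lambda_B - lambda_A) * [exp(-lambda_A*t) - exp(-lambda_B*t)]
exp(-0.2939*9) = 0.07099825; exp(-0.3447*9) = 0.04494571
N_B = 0.2939 * 417739 / (0.3447 - 0.2939) * (0.07099825 - 0.04494571)
N_B = 62964

62964


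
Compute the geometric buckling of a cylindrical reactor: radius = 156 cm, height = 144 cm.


B^2 = (2.405/R)^2 + (pi/H)^2
B^2 = (2.405/156)^2 + (pi/144)^2
B^2 = 7.1364e-04 /cm^2

7.1364e-04


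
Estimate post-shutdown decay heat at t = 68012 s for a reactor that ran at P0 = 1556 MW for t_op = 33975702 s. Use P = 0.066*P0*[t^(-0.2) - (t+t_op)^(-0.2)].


P/P0 = 0.066 * [t^(-0.2) - (t + t_op)^(-0.2)]
P/P0 = 0.066 * [68012^(-0.2) - (68012 + 33975702)^(-0.2)]
P/P0 = 0.066 * [0.1080147 - 0.03115965] = 0.005072433
P = 1556 * 0.005072433 = 7.8927 MW

7.8927


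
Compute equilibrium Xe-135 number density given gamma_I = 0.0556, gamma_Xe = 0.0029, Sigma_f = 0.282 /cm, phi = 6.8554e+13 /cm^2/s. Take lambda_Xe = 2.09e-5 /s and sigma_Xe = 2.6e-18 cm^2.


Xe_eq = (gamma_I + gamma_Xe) * Sigma_f * phi / (lambda_Xe + sigma_Xe * phi)
Numerator = (0.0556 + 0.0029) * 0.282 * 6.8554e+13 = 1.130935e+12
Denominator = 2.09e-5 + 2.6e-18 * 6.8554e+13 = 1.991404e-04
Xe_eq = 1.130935e+12 / 1.991404e-04 = 5.6791e+15 /cm^3

5.6791e+15


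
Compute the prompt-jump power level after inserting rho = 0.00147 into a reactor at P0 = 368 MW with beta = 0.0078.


P1/P0 = beta / (beta - rho)
P1/P0 = 0.0078 / (0.0078 - 0.00147) = 1.232227
P1 = 368 * 1.232227 = 453.46 MW

453.46


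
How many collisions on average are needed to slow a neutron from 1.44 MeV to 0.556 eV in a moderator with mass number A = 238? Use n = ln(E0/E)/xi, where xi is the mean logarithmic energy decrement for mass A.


xi = 1 + (A-1)^2/(2A)*ln((A-1)/(A+1)) = 0.008379872 (for A = 238)
n = ln(E0/E) / xi
n = ln(1.44e6 / 0.556) / 0.008379872
n = ln(2.589928e+06) / 0.008379872 = 1762.2

1762.2


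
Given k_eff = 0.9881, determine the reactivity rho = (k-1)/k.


rho = (k_eff - 1) / k_eff
rho = (0.9881 - 1) / 0.9881
rho = -0.012043

-0.012043


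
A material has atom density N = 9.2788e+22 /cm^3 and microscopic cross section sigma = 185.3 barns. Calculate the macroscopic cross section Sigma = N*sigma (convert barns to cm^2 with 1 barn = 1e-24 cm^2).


Sigma = N * sigma_barns * 1e-24
Sigma = 9.2788e+22 * 185.3 * 1e-24
Sigma = 17.194 /cm

17.194


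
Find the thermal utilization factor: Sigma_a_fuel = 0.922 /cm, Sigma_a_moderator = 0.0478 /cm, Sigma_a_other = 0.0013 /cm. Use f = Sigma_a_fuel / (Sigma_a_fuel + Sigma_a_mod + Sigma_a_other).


f = Sigma_a_fuel / (Sigma_a_fuel + Sigma_a_mod + Sigma_a_other)
f = 0.922 / (0.922 + 0.0478 + 0.0013)
f = 0.94944

0.94944


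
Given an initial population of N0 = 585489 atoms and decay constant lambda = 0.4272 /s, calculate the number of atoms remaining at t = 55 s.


N = N0 * exp(-lambda * t)
N = 585489 * exp(-0.4272 * 55)
N = 3.6588e-05

3.6588e-05


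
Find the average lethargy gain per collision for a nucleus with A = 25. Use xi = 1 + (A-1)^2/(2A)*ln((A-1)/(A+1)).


xi = 1 + (A-1)^2/(2A) * ln((A-1)/(A+1))
xi = 1 + (25-1)^2/(2*25) * ln((25-1)/(25 +1))
xi = 0.077908

0.077908


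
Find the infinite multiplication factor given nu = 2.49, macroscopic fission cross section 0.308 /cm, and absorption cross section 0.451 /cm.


k_inf = nu * Sigma_f / Sigma_a
k_inf = 2.49 * 0.308 / 0.451
k_inf = 1.7005

1.7005


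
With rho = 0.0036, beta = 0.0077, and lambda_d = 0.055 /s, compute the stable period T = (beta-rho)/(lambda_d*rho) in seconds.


T = (beta - rho) / (lambda_d * rho)
T = (0.0077 - 0.0036) / (0.055 * 0.0036)
T = 20.707 s

20.707


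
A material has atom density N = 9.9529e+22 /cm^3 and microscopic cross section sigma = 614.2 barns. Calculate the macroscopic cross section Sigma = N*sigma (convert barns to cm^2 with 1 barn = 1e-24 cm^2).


Sigma = N * sigma_barns * 1e-24
Sigma = 9.9529e+22 * 614.2 * 1e-24
Sigma = 61.131 /cm

61.131


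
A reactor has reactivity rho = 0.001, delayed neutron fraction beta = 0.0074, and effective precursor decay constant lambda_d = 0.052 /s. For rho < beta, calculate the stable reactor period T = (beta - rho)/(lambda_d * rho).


T = (beta - rho) / (lambda_d * rho)
T = (0.0074 - 0.001) / (0.052 * 0.001)
T = 123.08 s

123.08


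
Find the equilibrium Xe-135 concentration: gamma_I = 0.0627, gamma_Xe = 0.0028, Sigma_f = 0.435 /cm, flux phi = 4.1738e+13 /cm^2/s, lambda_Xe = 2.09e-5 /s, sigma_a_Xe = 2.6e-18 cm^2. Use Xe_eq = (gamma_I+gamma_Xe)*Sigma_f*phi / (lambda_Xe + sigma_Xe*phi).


Xe_eq = (gamma_I + gamma_Xe) * Sigma_f * phi / (lambda_Xe + sigma_Xe * phi)
Numerator = (0.0627 + 0.0028) * 0.435 * 4.1738e+13 = 1.189220e+12
Denominator = 2.09e-5 + 2.6e-18 * 4.1738e+13 = 1.294188e-04
Xe_eq = 1.189220e+12 / 1.294188e-04 = 9.1889e+15 /cm^3

9.1889e+15


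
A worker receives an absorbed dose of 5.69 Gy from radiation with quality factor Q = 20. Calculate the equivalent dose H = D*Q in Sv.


H = D * Q
H = 5.69 * 20
H = 113.80 Sv

113.80


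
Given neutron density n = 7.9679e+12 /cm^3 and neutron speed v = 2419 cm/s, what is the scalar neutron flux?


phi = n * v
phi = 7.9679e+12 * 2419
phi = 1.9274e+16 /cm^2/s

1.9274e+16


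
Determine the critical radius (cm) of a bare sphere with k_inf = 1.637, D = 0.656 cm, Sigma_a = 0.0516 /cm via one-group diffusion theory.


L^2 = D / Sigma_a = 0.656 / 0.0516 = 12.71318 cm^2
B_m^2 = (k_inf - 1) / L^2 = (1.637 - 1) / 12.71318 = 0.05010548 /cm^2
For a bare sphere: B_g = pi/R, so R_c = pi / sqrt(B_m^2)
R_c = pi / sqrt(0.05010548) = 14.035 cm

14.035


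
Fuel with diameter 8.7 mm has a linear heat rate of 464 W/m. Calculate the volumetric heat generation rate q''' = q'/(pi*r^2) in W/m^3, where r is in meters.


r = D / 2 / 1000 = 8.7 / 2 / 1000 = 0.00435 m
q''' = q' / (pi * r^2)
q''' = 464 / (pi * 0.00435^2)
q''' = 7.8053e+06 W/m^3

7.8053e+06


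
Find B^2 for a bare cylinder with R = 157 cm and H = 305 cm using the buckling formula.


B^2 = (2.405/R)^2 + (pi/H)^2
B^2 = (2.405/157)^2 + (pi/305)^2
B^2 = 3.4075e-04 /cm^2

3.4075e-04


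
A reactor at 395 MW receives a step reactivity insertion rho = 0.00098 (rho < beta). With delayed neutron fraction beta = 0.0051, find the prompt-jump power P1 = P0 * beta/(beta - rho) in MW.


P1/P0 = beta / (beta - rho)
P1/P0 = 0.0051 / (0.0051 - 0.00098) = 1.237864
P1 = 395 * 1.237864 = 488.96 MW

488.96


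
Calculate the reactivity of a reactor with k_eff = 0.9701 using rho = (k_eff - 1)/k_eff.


rho = (k_eff - 1) / k_eff
rho = (0.9701 - 1) / 0.9701
rho = -0.030822

-0.030822


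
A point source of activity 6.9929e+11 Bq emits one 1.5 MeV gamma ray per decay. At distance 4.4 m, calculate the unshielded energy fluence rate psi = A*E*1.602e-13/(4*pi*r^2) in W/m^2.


psi = A * E * 1.602e-13 / (4*pi*r^2)
psi = 6.9929e+11 * 1.5 * 1.602e-13 / (4*pi*4.4^2)
psi = 6.9071e-04 W/m^2

6.9071e-04


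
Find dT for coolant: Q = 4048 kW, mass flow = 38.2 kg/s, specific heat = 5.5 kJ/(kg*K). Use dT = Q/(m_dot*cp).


dT = Q / (m_dot * cp)
dT = 4048 / (38.2 * 5.5)
dT = 19.267 C

19.267


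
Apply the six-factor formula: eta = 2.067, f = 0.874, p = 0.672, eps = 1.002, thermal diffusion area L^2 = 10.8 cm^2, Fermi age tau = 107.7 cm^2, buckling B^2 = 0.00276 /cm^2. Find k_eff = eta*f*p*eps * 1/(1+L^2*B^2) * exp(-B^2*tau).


k_inf = eta*f*p*eps = 2.067*0.874*0.672*1.002 = 1.216435
P_TNL = 1/(1 + L^2*B^2) = 1/(1 + 10.8*0.00276) = 0.9710548
P_FNL = exp(-B^2*tau) = exp(-0.00276*107.7) = 0.7428568
k_eff = k_inf * P_TNL * P_FNL = 1.216435 * 0.9710548 * 0.7428568
k_eff = 0.87748

0.87748


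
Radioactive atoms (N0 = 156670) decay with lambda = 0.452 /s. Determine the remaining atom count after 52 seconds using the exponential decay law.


N = N0 * exp(-lambda * t)
N = 156670 * exp(-0.452 * 52)
N = 9.7124e-06

9.7124e-06


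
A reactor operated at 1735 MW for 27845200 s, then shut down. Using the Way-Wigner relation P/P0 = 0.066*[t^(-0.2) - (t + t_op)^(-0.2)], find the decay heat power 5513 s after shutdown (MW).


P/P0 = 0.066 * [t^(-0.2) - (t + t_op)^(-0.2)]
P/P0 = 0.066 * [5513^(-0.2) - (5513 + 27845200)^(-0.2)]
P/P0 = 0.066 * [0.1785346 - 0.03243641] = 0.009642481
P = 1735 * 0.009642481 = 16.730 MW

16.730


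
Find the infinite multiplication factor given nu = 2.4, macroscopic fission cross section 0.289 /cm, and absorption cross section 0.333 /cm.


k_inf = nu * Sigma_f / Sigma_a
k_inf = 2.4 * 0.289 / 0.333
k_inf = 2.0829

2.0829


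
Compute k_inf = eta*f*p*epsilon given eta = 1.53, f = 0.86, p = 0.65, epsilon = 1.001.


k_inf = eta * f * p * epsilon
k_inf = 1.53 * 0.86 * 0.65 * 1.001
k_inf = 0.85613

0.85613


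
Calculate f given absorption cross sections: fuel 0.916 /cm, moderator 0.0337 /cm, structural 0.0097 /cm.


f = Sigma_a_fuel / (Sigma_a_fuel + Sigma_a_mod + Sigma_a_other)
f = 0.916 / (0.916 + 0.0337 + 0.0097)
f = 0.95476

0.95476


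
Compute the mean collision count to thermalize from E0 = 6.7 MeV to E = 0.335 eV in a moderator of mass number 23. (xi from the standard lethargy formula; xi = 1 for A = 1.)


xi = 1 + (A-1)^2/(2A)*ln((A-1)/(A+1)) = 0.08448899 (for A = 23)
n = ln(E0/E) / xi
n = ln(6.7e6 / 0.335) / 0.08448899
n = ln(2.000000e+07) / 0.08448899 = 198.98

198.98


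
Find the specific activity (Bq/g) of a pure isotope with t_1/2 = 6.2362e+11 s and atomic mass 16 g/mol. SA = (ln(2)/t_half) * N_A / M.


lambda = ln(2) / t_half = ln(2) / 6.2362e+11 = 1.111490e-12 /s
SA = lambda * N_A / M
SA = 1.111490e-12 * 6.022e23 / 16
SA = 4.1834e+10 Bq/g

4.1834e+10


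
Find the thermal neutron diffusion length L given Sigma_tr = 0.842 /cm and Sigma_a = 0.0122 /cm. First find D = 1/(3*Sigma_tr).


D = 1 / (3 * Sigma_tr) = 1 / (3 * 0.842) = 0.3958828 cm
L = sqrt(D / Sigma_a)
L = sqrt(0.3958828 / 0.0122)
L = 5.6964 cm

5.6964


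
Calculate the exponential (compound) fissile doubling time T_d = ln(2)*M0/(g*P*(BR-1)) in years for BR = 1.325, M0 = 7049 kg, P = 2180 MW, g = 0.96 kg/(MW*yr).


Breeding gain G = BR - 1 = 1.325 - 1 = 0.325
Fissile production rate = g * P * G = 0.96 * 2180 * 0.325 = 680.16 kg/yr
T_d = ln(2) * M0 / (g * P * G)
T_d = ln(2) * 7049 / 680.16 = 7.1836 yr

7.1836


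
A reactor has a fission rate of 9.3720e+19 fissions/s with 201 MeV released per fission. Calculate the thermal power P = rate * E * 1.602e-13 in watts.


P = fission_rate * E_MeV * 1.602e-13
P = 9.3720e+19 * 201 * 1.602e-13
P = 3.0178e+09 W

3.0178e+09


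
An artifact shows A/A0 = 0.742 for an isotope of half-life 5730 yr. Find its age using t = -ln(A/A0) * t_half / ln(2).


lambda = ln(2) / t_half = ln(2) / 5730 = 1.209681e-04 /yr
t = -ln(A/A0) / lambda
t = -ln(0.742) / 1.209681e-04
t = 2466.8 yr

2466.8


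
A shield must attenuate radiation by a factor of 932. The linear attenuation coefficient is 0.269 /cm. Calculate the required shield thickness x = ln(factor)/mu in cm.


x = ln(factor) / mu
x = ln(932) / 0.269
x = 25.418 cm

25.418


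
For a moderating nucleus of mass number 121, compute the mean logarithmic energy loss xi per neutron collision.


xi = 1 + (A-1)^2/(2A) * ln((A-1)/(A+1))
xi = 1 + (121-1)^2/(2*121) * ln((121-1)/(121 +1))
xi = 0.016438

0.016438


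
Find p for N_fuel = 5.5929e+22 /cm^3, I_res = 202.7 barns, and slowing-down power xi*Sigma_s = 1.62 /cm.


p = exp(-N * I * 1e-24 / (xi*Sigma_s))
p = exp(-5.5929e+22 * 202.7 * 1e-24 / 1.62)
p = 9.1368e-04

9.1368e-04


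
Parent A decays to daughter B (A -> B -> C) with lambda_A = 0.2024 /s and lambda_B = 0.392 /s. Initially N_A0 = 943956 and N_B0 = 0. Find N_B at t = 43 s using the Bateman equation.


N_B(t) = lambda_A * N_A0 / (lambda_B - lambda_A) * [exp(-lambda_A*t) - exp(-lambda_B*t)]
exp(-0.2024*43) = 1.660536e-04; exp(-0.392*43) = 4.781148e-08
N_B = 0.2024 * 943956 / (0.392 - 0.2024) * (1.660536e-04 - 4.781148e-08)
N_B = 167.28

167.28


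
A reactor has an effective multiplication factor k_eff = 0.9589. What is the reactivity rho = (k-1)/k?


rho = (k_eff - 1) / k_eff
rho = (0.9589 - 1) / 0.9589
rho = -0.042862

-0.042862


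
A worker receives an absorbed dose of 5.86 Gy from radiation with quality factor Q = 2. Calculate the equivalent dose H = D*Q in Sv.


H = D * Q
H = 5.86 * 2
H = 11.720 Sv

11.720


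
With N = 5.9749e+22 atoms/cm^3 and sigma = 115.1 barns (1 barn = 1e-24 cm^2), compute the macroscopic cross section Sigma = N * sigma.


Sigma = N * sigma_barns * 1e-24
Sigma = 5.9749e+22 * 115.1 * 1e-24
Sigma = 6.8771 /cm

6.8771


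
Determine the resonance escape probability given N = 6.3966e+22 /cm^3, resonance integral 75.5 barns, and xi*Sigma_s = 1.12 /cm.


p = exp(-N * I * 1e-24 / (xi*Sigma_s))
p = exp(-6.3966e+22 * 75.5 * 1e-24 / 1.12)
p = 0.013407

0.013407


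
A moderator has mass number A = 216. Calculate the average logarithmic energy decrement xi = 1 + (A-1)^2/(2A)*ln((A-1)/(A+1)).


xi = 1 + (A-1)^2/(2A) * ln((A-1)/(A+1))
xi = 1 + (216-1)^2/(2*216) * ln((216-1)/(216 +1))
xi = 0.0092307

0.0092307


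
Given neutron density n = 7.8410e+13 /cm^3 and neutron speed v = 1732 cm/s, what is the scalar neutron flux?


phi = n * v
phi = 7.8410e+13 * 1732
phi = 1.3581e+17 /cm^2/s

1.3581e+17


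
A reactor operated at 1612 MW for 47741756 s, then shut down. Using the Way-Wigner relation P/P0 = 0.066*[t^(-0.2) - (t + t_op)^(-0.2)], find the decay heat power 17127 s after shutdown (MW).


P/P0 = 0.066 * [t^(-0.2) - (t + t_op)^(-0.2)]
P/P0 = 0.066 * [17127^(-0.2) - (17127 + 47741756)^(-0.2)]
P/P0 = 0.066 * [0.1423193 - 0.02911985] = 0.007471164
P = 1612 * 0.007471164 = 12.044 MW

12.044


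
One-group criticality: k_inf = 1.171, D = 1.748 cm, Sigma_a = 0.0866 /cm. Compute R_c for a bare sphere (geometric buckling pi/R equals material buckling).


L^2 = D / Sigma_a = 1.748 / 0.0866 = 20.18476 cm^2
B_m^2 = (k_inf - 1) / L^2 = (1.171 - 1) / 20.18476 = 0.008471738 /cm^2
For a bare sphere: B_g = pi/R, so R_c = pi / sqrt(B_m^2)
R_c = pi / sqrt(0.008471738) = 34.132 cm

34.132


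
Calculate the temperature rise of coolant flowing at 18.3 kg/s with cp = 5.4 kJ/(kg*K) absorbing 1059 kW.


dT = Q / (m_dot * cp)
dT = 1059 / (18.3 * 5.4)
dT = 10.716 C

10.716


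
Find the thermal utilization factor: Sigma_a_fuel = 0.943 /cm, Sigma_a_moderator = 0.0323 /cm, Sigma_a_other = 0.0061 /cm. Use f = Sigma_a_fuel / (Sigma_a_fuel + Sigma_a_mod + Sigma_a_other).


f = Sigma_a_fuel / (Sigma_a_fuel + Sigma_a_mod + Sigma_a_other)
f = 0.943 / (0.943 + 0.0323 + 0.0061)
f = 0.96087

0.96087


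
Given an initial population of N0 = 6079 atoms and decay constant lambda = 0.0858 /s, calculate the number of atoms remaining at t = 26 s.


N = N0 * exp(-lambda * t)
N = 6079 * exp(-0.0858 * 26)
N = 653.14

653.14


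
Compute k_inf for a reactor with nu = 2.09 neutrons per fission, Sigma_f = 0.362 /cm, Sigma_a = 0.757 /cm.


k_inf = nu * Sigma_f / Sigma_a
k_inf = 2.09 * 0.362 / 0.757
k_inf = 0.99945

0.99945


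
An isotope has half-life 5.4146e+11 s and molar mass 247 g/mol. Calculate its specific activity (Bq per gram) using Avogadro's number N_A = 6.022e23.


lambda = ln(2) / t_half = ln(2) / 5.4146e+11 = 1.280145e-12 /s
SA = lambda * N_A / M
SA = 1.280145e-12 * 6.022e23 / 247
SA = 3.1211e+09 Bq/g

3.1211e+09


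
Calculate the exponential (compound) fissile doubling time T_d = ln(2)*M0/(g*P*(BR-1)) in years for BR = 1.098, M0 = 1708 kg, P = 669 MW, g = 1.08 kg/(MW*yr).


Breeding gain G = BR - 1 = 1.098 - 1 = 0.098
Fissile production rate = g * P * G = 1.08 * 669 * 0.098 = 70.80696 kg/yr
T_d = ln(2) * M0 / (g * P * G)
T_d = ln(2) * 1708 / 70.80696 = 16.720 yr

16.720


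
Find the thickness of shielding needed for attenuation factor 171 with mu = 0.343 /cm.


x = ln(factor) / mu
x = ln(171) / 0.343
x = 14.990 cm

14.990


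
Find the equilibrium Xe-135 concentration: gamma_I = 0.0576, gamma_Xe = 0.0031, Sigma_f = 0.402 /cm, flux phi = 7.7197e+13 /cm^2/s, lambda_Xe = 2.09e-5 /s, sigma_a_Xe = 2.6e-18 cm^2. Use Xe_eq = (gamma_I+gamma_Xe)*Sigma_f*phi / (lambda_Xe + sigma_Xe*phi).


Xe_eq = (gamma_I + gamma_Xe) * Sigma_f * phi / (lambda_Xe + sigma_Xe * phi)
Numerator = (0.0576 + 0.0031) * 0.402 * 7.7197e+13 = 1.883715e+12
Denominator = 2.09e-5 + 2.6e-18 * 7.7197e+13 = 2.216122e-04
Xe_eq = 1.883715e+12 / 2.216122e-04 = 8.5001e+15 /cm^3

8.5001e+15


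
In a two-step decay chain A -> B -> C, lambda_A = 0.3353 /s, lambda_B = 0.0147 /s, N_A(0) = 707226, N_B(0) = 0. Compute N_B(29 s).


N_B(t) = lambda_A * N_A0 / (lambda_B - lambda_A) * [exp(-lambda_A*t) - exp(-lambda_B*t)]
exp(-0.3353*29) = 5.984815e-05; exp(-0.0147*29) = 0.6529204
N_B = 0.3353 * 707226 / (0.0147 - 0.3353) * (5.984815e-05 - 0.6529204)
N_B = 482891

482891


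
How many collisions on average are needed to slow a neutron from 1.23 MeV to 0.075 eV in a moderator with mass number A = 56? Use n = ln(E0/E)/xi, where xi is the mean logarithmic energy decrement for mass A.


xi = 1 + (A-1)^2/(2A)*ln((A-1)/(A+1)) = 0.03529286 (for A = 56)
n = ln(E0/E) / xi
n = ln(1.23e6 / 0.075) / 0.03529286
n = ln(1.640000e+07) / 0.03529286 = 470.71

470.71


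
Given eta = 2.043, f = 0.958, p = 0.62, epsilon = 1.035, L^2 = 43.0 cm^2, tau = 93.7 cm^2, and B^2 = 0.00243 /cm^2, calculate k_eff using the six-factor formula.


k_inf = eta*f*p*eps = 2.043*0.958*0.62*1.035 = 1.255931
P_TNL = 1/(1 + L^2*B^2) = 1/(1 + 43.0*0.00243) = 0.9053953
P_FNL = exp(-B^2*tau) = exp(-0.00243*93.7) = 0.7963703
k_eff = k_inf * P_TNL * P_FNL = 1.255931 * 0.9053953 * 0.7963703
k_eff = 0.90556

0.90556


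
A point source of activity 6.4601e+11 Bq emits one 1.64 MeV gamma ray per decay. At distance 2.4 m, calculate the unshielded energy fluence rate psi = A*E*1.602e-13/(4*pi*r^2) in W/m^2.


psi = A * E * 1.602e-13 / (4*pi*r^2)
psi = 6.4601e+11 * 1.64 * 1.602e-13 / (4*pi*2.4^2)
psi = 0.0023448 W/m^2

0.0023448


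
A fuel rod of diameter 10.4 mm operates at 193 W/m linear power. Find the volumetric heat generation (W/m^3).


r = D / 2 / 1000 = 10.4 / 2 / 1000 = 0.0052 m
q''' = q' / (pi * r^2)
q''' = 193 / (pi * 0.0052^2)
q''' = 2.2720e+06 W/m^3

2.2720e+06


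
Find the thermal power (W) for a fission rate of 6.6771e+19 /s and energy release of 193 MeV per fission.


P = fission_rate * E_MeV * 1.602e-13
P = 6.6771e+19 * 193 * 1.602e-13
P = 2.0645e+09 W

2.0645e+09


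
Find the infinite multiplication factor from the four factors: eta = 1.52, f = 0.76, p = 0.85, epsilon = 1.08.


k_inf = eta * f * p * epsilon
k_inf = 1.52 * 0.76 * 0.85 * 1.08
k_inf = 1.0605

1.0605


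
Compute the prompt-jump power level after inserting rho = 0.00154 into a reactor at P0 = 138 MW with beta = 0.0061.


P1/P0 = beta / (beta - rho)
P1/P0 = 0.0061 / (0.0061 - 0.00154) = 1.337719
P1 = 138 * 1.337719 = 184.61 MW

184.61


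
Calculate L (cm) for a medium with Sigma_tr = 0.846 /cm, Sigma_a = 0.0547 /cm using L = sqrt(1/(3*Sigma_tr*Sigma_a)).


D = 1 / (3 * Sigma_tr) = 1 / (3 * 0.846) = 0.3940110 cm
L = sqrt(D / Sigma_a)
L = sqrt(0.3940110 / 0.0547)
L = 2.6839 cm

2.6839


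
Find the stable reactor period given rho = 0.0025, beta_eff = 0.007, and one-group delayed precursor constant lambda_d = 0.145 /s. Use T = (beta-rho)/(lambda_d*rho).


T = (beta - rho) / (lambda_d * rho)
T = (0.007 - 0.0025) / (0.145 * 0.0025)
T = 12.414 s

12.414


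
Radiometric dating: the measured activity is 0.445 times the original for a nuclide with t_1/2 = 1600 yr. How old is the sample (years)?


lambda = ln(2) / t_half = ln(2) / 1600 = 4.332170e-04 /yr
t = -ln(A/A0) / lambda
t = -ln(0.445) / 4.332170e-04
t = 1869.0 yr

1869.0


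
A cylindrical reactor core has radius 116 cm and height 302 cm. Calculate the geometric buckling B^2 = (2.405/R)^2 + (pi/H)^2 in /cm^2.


B^2 = (2.405/R)^2 + (pi/H)^2
B^2 = (2.405/116)^2 + (pi/302)^2
B^2 = 5.3806e-04 /cm^2

5.3806e-04


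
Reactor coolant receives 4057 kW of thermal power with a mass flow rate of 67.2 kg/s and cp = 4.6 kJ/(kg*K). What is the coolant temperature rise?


dT = Q / (m_dot * cp)
dT = 4057 / (67.2 * 4.6)
dT = 13.124 C

13.124


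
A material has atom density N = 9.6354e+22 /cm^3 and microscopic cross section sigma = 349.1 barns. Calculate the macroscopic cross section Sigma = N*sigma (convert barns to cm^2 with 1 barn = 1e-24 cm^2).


Sigma = N * sigma_barns * 1e-24
Sigma = 9.6354e+22 * 349.1 * 1e-24
Sigma = 33.637 /cm

33.637


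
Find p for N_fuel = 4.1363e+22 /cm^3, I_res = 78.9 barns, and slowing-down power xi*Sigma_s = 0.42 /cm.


p = exp(-N * I * 1e-24 / (xi*Sigma_s))
p = exp(-4.1363e+22 * 78.9 * 1e-24 / 0.42)
p = 4.2207e-04

4.2207e-04


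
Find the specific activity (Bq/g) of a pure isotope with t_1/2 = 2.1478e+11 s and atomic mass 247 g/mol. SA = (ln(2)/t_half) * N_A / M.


lambda = ln(2) / t_half = ln(2) / 2.1478e+11 = 3.227243e-12 /s
SA = lambda * N_A / M
SA = 3.227243e-12 * 6.022e23 / 247
SA = 7.8682e+09 Bq/g

7.8682e+09


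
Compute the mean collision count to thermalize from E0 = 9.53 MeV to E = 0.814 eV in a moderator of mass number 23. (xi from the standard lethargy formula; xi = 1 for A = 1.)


xi = 1 + (A-1)^2/(2A)*ln((A-1)/(A+1)) = 0.08448899 (for A = 23)
n = ln(E0/E) / xi
n = ln(9.53e6 / 0.814) / 0.08448899
n = ln(1.170762e+07) / 0.08448899 = 192.64

192.64


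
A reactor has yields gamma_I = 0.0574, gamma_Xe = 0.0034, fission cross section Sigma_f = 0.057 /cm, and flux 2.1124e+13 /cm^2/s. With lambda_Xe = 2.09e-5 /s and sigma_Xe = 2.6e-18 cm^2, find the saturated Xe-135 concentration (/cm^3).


Xe_eq = (gamma_I + gamma_Xe) * Sigma_f * phi / (lambda_Xe + sigma_Xe * phi)
Numerator = (0.0574 + 0.0034) * 0.057 * 2.1124e+13 = 7.320733e+10
Denominator = 2.09e-5 + 2.6e-18 * 2.1124e+13 = 7.582240e-05
Xe_eq = 7.320733e+10 / 7.582240e-05 = 9.6551e+14 /cm^3

9.6551e+14


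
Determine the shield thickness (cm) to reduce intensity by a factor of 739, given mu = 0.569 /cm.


x = ln(factor) / mu
x = ln(739) / 0.569
x = 11.609 cm

11.609


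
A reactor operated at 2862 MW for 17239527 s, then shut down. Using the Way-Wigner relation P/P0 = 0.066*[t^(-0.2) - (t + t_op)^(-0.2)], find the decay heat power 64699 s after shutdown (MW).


P/P0 = 0.066 * [t^(-0.2) - (t + t_op)^(-0.2)]
P/P0 = 0.066 * [64699^(-0.2) - (64699 + 17239527)^(-0.2)]
P/P0 = 0.066 * [0.1090989 - 0.03567546] = 0.004845947
P = 2862 * 0.004845947 = 13.869 MW

13.869


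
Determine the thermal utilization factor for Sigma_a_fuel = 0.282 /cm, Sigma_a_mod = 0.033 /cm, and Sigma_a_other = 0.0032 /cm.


f = Sigma_a_fuel / (Sigma_a_fuel + Sigma_a_mod + Sigma_a_other)
f = 0.282 / (0.282 + 0.033 + 0.0032)
f = 0.88624

0.88624


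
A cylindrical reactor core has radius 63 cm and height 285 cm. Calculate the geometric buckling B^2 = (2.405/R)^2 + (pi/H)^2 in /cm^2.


B^2 = (2.405/R)^2 + (pi/H)^2
B^2 = (2.405/63)^2 + (pi/285)^2
B^2 = 0.0015788 /cm^2

0.0015788


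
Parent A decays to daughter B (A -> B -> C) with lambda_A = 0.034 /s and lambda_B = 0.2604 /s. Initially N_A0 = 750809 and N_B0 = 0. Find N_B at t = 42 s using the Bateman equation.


N_B(t) = lambda_A * N_A0 / (lambda_B - lambda_A) * [exp(-lambda_A*t) - exp(-lambda_B*t)]
exp(-0.034*42) = 0.2397880; exp(-0.2604*42) = 1.779132e-05
N_B = 0.034 * 750809 / (0.2604 - 0.034) * (0.2397880 - 1.779132e-05)
N_B = 27035

27035


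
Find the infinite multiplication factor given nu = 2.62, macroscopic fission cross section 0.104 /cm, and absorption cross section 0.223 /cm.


k_inf = nu * Sigma_f / Sigma_a
k_inf = 2.62 * 0.104 / 0.223
k_inf = 1.2219

1.2219


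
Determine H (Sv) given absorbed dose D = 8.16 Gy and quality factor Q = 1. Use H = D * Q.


H = D * Q
H = 8.16 * 1
H = 8.1600 Sv

8.1600


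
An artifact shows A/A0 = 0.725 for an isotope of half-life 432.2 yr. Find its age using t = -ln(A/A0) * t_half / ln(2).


lambda = ln(2) / t_half = ln(2) / 432.2 = 0.001603765 /yr
t = -ln(A/A0) / lambda
t = -ln(0.725) / 0.001603765
t = 200.52 yr

200.52


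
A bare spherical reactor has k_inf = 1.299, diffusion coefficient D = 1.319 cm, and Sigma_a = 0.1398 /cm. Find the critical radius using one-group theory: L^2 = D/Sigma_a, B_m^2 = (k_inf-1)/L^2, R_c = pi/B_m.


L^2 = D / Sigma_a = 1.319 / 0.1398 = 9.434907 cm^2
B_m^2 = (k_inf - 1) / L^2 = (1.299 - 1) / 9.434907 = 0.03169083 /cm^2
For a bare sphere: B_g = pi/R, so R_c = pi / sqrt(B_m^2)
R_c = pi / sqrt(0.03169083) = 17.647 cm

17.647


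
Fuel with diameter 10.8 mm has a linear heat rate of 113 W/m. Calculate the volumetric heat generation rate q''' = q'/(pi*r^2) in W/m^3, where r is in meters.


r = D / 2 / 1000 = 10.8 / 2 / 1000 = 0.0054 m
q''' = q' / (pi * r^2)
q''' = 113 / (pi * 0.0054^2)
q''' = 1.2335e+06 W/m^3

1.2335e+06


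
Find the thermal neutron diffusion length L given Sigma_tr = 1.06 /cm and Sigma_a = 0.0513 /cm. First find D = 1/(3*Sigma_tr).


D = 1 / (3 * Sigma_tr) = 1 / (3 * 1.06) = 0.3144654 cm
L = sqrt(D / Sigma_a)
L = sqrt(0.3144654 / 0.0513)
L = 2.4759 cm

2.4759


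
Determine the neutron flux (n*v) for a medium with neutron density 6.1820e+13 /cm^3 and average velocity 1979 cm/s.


phi = n * v
phi = 6.1820e+13 * 1979
phi = 1.2234e+17 /cm^2/s

1.2234e+17


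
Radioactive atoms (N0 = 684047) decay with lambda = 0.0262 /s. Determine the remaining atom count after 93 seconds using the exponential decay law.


N = N0 * exp(-lambda * t)
N = 684047 * exp(-0.0262 * 93)
N = 59825

59825


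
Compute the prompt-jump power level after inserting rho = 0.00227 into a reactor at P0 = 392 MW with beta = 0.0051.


P1/P0 = beta / (beta - rho)
P1/P0 = 0.0051 / (0.0051 - 0.00227) = 1.802120
P1 = 392 * 1.802120 = 706.43 MW

706.43


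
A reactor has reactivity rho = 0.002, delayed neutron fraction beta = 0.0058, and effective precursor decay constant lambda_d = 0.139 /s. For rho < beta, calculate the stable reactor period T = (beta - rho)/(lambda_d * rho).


T = (beta - rho) / (lambda_d * rho)
T = (0.0058 - 0.002) / (0.139 * 0.002)
T = 13.669 s

13.669


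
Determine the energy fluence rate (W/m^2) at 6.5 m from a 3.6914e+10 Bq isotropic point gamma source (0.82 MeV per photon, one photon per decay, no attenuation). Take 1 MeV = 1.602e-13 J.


psi = A * E * 1.602e-13 / (4*pi*r^2)
psi = 3.6914e+10 * 0.82 * 1.602e-13 / (4*pi*6.5^2)
psi = 9.1334e-06 W/m^2

9.1334e-06


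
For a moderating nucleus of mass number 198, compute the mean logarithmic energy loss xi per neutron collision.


xi = 1 + (A-1)^2/(2A) * ln((A-1)/(A+1))
xi = 1 + (198-1)^2/(2*198) * ln((198-1)/(198 +1))
xi = 0.010067

0.010067


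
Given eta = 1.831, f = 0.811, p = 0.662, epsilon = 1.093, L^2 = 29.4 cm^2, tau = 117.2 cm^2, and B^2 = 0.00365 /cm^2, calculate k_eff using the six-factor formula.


k_inf = eta*f*p*eps = 1.831*0.811*0.662*1.093 = 1.074453
P_TNL = 1/(1 + L^2*B^2) = 1/(1 + 29.4*0.00365) = 0.9030895
P_FNL = exp(-B^2*tau) = exp(-0.00365*117.2) = 0.6519548
k_eff = k_inf * P_TNL * P_FNL = 1.074453 * 0.9030895 * 0.6519548
k_eff = 0.63261

0.63261


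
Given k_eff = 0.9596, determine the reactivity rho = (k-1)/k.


rho = (k_eff - 1) / k_eff
rho = (0.9596 - 1) / 0.9596
rho = -0.042101

-0.042101


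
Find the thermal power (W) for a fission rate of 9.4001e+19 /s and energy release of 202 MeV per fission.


P = fission_rate * E_MeV * 1.602e-13
P = 9.4001e+19 * 202 * 1.602e-13
P = 3.0419e+09 W

3.0419e+09


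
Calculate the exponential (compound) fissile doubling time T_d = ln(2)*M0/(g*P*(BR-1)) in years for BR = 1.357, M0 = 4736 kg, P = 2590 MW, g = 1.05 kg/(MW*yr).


Breeding gain G = BR - 1 = 1.357 - 1 = 0.357
Fissile production rate = g * P * G = 1.05 * 2590 * 0.357 = 970.8615 kg/yr
T_d = ln(2) * M0 / (g * P * G)
T_d = ln(2) * 4736 / 970.8615 = 3.3813 yr

3.3813


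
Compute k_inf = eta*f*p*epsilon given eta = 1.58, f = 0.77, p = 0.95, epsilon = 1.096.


k_inf = eta * f * p * epsilon
k_inf = 1.58 * 0.77 * 0.95 * 1.096
k_inf = 1.2667

1.2667


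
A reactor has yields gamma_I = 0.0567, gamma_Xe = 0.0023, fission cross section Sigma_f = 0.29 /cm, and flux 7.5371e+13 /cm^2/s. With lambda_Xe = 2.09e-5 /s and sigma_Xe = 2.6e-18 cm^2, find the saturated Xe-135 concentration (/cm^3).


Xe_eq = (gamma_I + gamma_Xe) * Sigma_f * phi / (lambda_Xe + sigma_Xe * phi)
Numerator = (0.0567 + 0.0023) * 0.29 * 7.5371e+13 = 1.289598e+12
Denominator = 2.09e-5 + 2.6e-18 * 7.5371e+13 = 2.168646e-04
Xe_eq = 1.289598e+12 / 2.168646e-04 = 5.9466e+15 /cm^3

5.9466e+15


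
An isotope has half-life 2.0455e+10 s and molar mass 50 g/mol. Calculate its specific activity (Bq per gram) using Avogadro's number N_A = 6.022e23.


lambda = ln(2) / t_half = ln(2) / 2.0455e+10 = 3.388644e-11 /s
SA = lambda * N_A / M
SA = 3.388644e-11 * 6.022e23 / 50
SA = 4.0813e+11 Bq/g

4.0813e+11


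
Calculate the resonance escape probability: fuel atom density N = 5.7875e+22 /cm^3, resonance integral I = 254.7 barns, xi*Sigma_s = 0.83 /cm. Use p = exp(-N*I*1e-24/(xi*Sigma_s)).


p = exp(-N * I * 1e-24 / (xi*Sigma_s))
p = exp(-5.7875e+22 * 254.7 * 1e-24 / 0.83)
p = 1.9362e-08

1.9362e-08


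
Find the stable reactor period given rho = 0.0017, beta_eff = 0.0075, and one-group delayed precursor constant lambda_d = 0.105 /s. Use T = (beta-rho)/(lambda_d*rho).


T = (beta - rho) / (lambda_d * rho)
T = (0.0075 - 0.0017) / (0.105 * 0.0017)
T = 32.493 s

32.493


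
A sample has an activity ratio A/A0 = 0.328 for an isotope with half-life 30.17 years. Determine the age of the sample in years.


lambda = ln(2) / t_half = ln(2) / 30.17 = 0.02297472 /yr
t = -ln(A/A0) / lambda
t = -ln(0.328) / 0.02297472
t = 48.520 yr

48.520


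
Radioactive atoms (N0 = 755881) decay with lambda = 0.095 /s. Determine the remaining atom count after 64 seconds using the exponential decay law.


N = N0 * exp(-lambda * t)
N = 755881 * exp(-0.095 * 64)
N = 1729.6

1729.6


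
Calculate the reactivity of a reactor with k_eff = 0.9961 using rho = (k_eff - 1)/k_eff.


rho = (k_eff - 1) / k_eff
rho = (0.9961 - 1) / 0.9961
rho = -0.0039153

-0.0039153


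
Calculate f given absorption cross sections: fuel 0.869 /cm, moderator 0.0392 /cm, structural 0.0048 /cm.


f = Sigma_a_fuel / (Sigma_a_fuel + Sigma_a_mod + Sigma_a_other)
f = 0.869 / (0.869 + 0.0392 + 0.0048)
f = 0.95181

0.95181


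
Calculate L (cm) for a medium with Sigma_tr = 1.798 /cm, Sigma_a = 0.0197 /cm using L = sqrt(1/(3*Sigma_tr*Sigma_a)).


D = 1 / (3 * Sigma_tr) = 1 / (3 * 1.798) = 0.1853912 cm
L = sqrt(D / Sigma_a)
L = sqrt(0.1853912 / 0.0197)
L = 3.0677 cm

3.0677


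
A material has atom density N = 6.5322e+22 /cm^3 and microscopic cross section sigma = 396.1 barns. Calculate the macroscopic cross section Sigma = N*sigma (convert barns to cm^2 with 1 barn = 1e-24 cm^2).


Sigma = N * sigma_barns * 1e-24
Sigma = 6.5322e+22 * 396.1 * 1e-24
Sigma = 25.874 /cm

25.874


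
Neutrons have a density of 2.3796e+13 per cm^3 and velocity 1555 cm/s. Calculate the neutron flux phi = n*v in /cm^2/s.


phi = n * v
phi = 2.3796e+13 * 1555
phi = 3.7003e+16 /cm^2/s

3.7003e+16


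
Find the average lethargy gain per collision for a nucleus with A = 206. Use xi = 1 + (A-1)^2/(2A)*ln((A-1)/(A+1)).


xi = 1 + (A-1)^2/(2A) * ln((A-1)/(A+1))
xi = 1 + (206-1)^2/(2*206) * ln((206-1)/(206 +1))
xi = 0.0096774

0.0096774


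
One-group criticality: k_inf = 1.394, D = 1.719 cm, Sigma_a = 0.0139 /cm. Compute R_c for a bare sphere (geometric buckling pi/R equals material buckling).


L^2 = D / Sigma_a = 1.719 / 0.0139 = 123.6691 cm^2
B_m^2 = (k_inf - 1) / L^2 = (1.394 - 1) / 123.6691 = 0.003185921 /cm^2
For a bare sphere: B_g = pi/R, so R_c = pi / sqrt(B_m^2)
R_c = pi / sqrt(0.003185921) = 55.659 cm

55.659


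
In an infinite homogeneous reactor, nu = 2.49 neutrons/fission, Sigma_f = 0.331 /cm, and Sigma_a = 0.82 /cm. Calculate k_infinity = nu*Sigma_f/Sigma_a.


k_inf = nu * Sigma_f / Sigma_a
k_inf = 2.49 * 0.331 / 0.82
k_inf = 1.0051

1.0051


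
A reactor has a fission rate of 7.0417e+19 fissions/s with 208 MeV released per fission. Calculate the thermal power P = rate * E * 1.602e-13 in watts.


P = fission_rate * E_MeV * 1.602e-13
P = 7.0417e+19 * 208 * 1.602e-13
P = 2.3464e+09 W

2.3464e+09


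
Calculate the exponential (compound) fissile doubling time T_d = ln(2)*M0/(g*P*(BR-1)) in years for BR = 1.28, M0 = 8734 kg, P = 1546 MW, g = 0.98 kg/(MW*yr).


Breeding gain G = BR - 1 = 1.28 - 1 = 0.28
Fissile production rate = g * P * G = 0.98 * 1546 * 0.28 = 424.2224 kg/yr
T_d = ln(2) * M0 / (g * P * G)
T_d = ln(2) * 8734 / 424.2224 = 14.271 yr

14.271


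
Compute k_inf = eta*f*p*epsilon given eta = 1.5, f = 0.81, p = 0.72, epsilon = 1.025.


k_inf = eta * f * p * epsilon
k_inf = 1.5 * 0.81 * 0.72 * 1.025
k_inf = 0.89667

0.89667


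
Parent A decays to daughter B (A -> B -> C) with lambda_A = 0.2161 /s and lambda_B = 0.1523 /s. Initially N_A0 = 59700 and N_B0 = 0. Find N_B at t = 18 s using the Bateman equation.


N_B(t) = lambda_A * N_A0 / (lambda_B - lambda_A) * [exp(-lambda_A*t) - exp(-lambda_B*t)]
exp(-0.2161*18) = 0.02044944; exp(-0.1523*18) = 0.06448001
N_B = 0.2161 * 59700 / (0.1523 - 0.2161) * (0.02044944 - 0.06448001)
N_B = 8903.5

8903.5


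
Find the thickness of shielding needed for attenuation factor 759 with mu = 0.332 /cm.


x = ln(factor) / mu
x = ln(759) / 0.332
x = 19.976 cm

19.976


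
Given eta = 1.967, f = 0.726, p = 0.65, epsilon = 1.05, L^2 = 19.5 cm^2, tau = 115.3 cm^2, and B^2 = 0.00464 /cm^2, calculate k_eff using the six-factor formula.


k_inf = eta*f*p*eps = 1.967*0.726*0.65*1.05 = 0.9746387
P_TNL = 1/(1 + L^2*B^2) = 1/(1 + 19.5*0.00464) = 0.9170274
P_FNL = exp(-B^2*tau) = exp(-0.00464*115.3) = 0.5856740
k_eff = k_inf * P_TNL * P_FNL = 0.9746387 * 0.9170274 * 0.5856740
k_eff = 0.52346

0.52346
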